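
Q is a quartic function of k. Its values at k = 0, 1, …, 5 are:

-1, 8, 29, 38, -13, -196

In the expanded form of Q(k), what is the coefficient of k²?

Write Q(k) = ak^4 + bk³ + ck² + dk + e; the 6 given values yield a linear system in the 5 coefficients.
Solving, Q(k) = -k^4 + 2k³ + 7k² + k - 1.
The coefficient of k² is 7.

7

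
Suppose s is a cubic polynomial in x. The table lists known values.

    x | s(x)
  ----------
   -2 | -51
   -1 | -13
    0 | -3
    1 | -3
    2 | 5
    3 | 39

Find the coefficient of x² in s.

-5

First differences: 38, 10, 0, 8, 34. Second differences: -28, -10, 8, 26. Third differences: 18, 18, 18.
Level-3 differences are constant, so s has degree 3.
Fitting a degree-3 polynomial gives s(x) = 3x³ - 5x² + 2x - 3.
The coefficient of x² is -5.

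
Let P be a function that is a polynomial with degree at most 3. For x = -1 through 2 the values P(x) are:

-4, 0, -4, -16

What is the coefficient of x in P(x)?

First differences: 4, -4, -12. Second differences: -8, -8.
Level-2 differences are constant, so P has degree 2.
Fitting a degree-2 polynomial gives P(x) = -4x².
The coefficient of x is 0.

0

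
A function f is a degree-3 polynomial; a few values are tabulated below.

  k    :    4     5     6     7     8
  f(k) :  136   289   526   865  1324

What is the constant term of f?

First differences: 153, 237, 339, 459. Second differences: 84, 102, 120. Third differences: 18, 18.
Level-3 differences are constant, so f has degree 3.
Fitting a degree-3 polynomial gives f(k) = 3k³ - 3k² - 3k + 4.
The constant term is f(0) = 4.

4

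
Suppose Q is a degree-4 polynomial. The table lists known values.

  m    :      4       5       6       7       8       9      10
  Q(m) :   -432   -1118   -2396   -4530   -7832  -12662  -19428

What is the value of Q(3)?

-122

First differences: -686, -1278, -2134, -3302, -4830, -6766. Second differences: -592, -856, -1168, -1528, -1936. Third differences: -264, -312, -360, -408. Fourth differences: -48, -48, -48.
Level-4 differences are constant, so Q has degree 4.
Fitting a degree-4 polynomial gives Q(m) = -2m^4 + 6m² - 2m - 8.
Then Q(3) = -122.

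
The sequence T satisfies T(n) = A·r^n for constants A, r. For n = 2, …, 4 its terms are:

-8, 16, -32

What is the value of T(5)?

Consecutive ratio: 16/(-8) = -2, and -32/16 = -2, so r = -2.
Then A·(-2)^2 = -8 gives A = -2, and T(n) = -2·(-2)^n.
T(5) = -2·(-2)^5 = 64.

64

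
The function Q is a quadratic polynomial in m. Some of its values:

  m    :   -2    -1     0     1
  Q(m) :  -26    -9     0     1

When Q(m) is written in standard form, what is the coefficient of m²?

-4

First differences: 17, 9, 1. Second differences: -8, -8.
Level-2 differences are constant, so Q has degree 2.
Fitting a degree-2 polynomial gives Q(m) = -4m² + 5m.
The coefficient of m² is -4.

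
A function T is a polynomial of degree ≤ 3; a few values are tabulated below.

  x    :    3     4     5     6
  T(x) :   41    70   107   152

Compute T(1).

7

Write T(x) = ax³ + bx² + cx + d; the 4 given values yield a linear system in the 4 coefficients.
Solving, the leading coefficient vanishes, and T(x) = 4x² + x + 2.
Then T(1) = 7.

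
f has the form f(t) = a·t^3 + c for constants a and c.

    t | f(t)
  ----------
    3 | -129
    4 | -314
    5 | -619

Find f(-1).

11

From f(3) = -129 and f(4) = -314: 27a + c = -129 and 64a + c = -314.
Subtracting: 37a = -185, so a = -5; then c = -129 − (-5)·27 = 6.
So f(t) = -5t³ + 6, and f(-1) = 11.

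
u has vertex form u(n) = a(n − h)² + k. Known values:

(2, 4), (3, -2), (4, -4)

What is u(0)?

First differences -6, -2; second difference 4 = 2a, so a = 2.
Expanding, the n-coefficient is −2ah = -4h; matching it to the data gives h = 4, and then k = -4.
So u(n) = 2(n − 4)² − 4.
u(0) = 2·(-4)² − 4 = 28.

28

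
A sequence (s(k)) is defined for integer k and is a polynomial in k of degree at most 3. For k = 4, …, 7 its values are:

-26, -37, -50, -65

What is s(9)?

Write s(k) = ak³ + bk² + ck + d; the 4 given values yield a linear system in the 4 coefficients.
Solving, the leading coefficient vanishes, and s(k) = -k² - 2k - 2.
Then s(9) = -101.

-101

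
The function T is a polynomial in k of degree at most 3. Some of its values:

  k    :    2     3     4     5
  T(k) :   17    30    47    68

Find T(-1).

2

First differences: 13, 17, 21. Second differences: 4, 4.
Level-2 differences are constant, so T has degree 2.
Fitting a degree-2 polynomial gives T(k) = 2k² + 3k + 3.
Then T(-1) = 2.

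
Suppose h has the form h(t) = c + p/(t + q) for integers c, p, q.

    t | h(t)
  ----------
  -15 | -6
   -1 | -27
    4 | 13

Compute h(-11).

(h(t) − c)(t + q) = p for each data point; the three points give a linear system in c and q, then p follows.
Solving: c = -3, q = -1, p = 48, so h(t) = -3 + 48/(t − 1).
Then h(-11) = -3 + 48/(-12) = -7.

-7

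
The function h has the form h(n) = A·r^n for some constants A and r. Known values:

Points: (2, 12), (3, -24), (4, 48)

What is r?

Consecutive ratio: -24/12 = -2, and 48/(-24) = -2, so r = -2.
Then A·(-2)^2 = 12 gives A = 3, and h(n) = 3·(-2)^n.

-2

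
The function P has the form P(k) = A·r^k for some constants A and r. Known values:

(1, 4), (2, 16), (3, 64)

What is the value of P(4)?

Consecutive ratio: 16/4 = 4, and 64/16 = 4, so r = 4.
Then A·4^1 = 4 gives A = 1, and P(k) = 1·4^k.
P(4) = 1·4^4 = 256.

256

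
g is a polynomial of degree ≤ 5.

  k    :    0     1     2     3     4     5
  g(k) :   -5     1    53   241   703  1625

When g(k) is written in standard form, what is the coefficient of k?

1

First differences: 6, 52, 188, 462, 922. Second differences: 46, 136, 274, 460. Third differences: 90, 138, 186. Fourth differences: 48, 48.
Level-4 differences are constant, so g has degree 4.
Fitting a degree-4 polynomial gives g(k) = 2k^4 + 3k³ + k - 5.
The coefficient of k is 1.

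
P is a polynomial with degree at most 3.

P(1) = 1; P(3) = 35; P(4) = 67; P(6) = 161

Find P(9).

377

Write P(x) = ax³ + bx² + cx + d; the 4 given values yield a linear system in the 4 coefficients.
Solving, the leading coefficient vanishes, and P(x) = 5x² - 3x - 1.
Then P(9) = 377.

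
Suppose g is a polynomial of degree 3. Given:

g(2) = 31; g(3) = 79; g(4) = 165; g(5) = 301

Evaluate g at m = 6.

Write g(m) = am³ + bm² + cm + d; the 4 given values yield a linear system in the 4 coefficients.
Solving, g(m) = 2m³ + m² + 5m + 1.
Then g(6) = 499.

499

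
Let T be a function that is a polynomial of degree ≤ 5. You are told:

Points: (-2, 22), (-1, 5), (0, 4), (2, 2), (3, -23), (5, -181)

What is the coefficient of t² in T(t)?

2

Write T(t) = at^5 + bt^4 + ct³ + dt² + et + p; the 6 given values yield a linear system in the 6 coefficients.
Solving, the top 2 coefficients vanish, and T(t) = -2t³ + 2t² + 3t + 4.
The coefficient of t² is 2.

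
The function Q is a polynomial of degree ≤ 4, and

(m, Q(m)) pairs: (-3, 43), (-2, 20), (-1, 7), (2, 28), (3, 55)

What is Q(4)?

92

Write Q(m) = am^4 + bm³ + cm² + dm + e; the 5 given values yield a linear system in the 5 coefficients.
Solving, the top 2 coefficients vanish, and Q(m) = 5m² + 2m + 4.
Then Q(4) = 92.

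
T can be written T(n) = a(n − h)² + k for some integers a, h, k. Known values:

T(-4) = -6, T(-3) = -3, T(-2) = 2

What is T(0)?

First differences 3, 5; second difference 2 = 2a, so a = 1.
Expanding, the n-coefficient is −2ah = -2h; matching it to the data gives h = -5, and then k = -7.
So T(n) = 1(n + 5)² − 7.
T(0) = 1·5² − 7 = 18.

18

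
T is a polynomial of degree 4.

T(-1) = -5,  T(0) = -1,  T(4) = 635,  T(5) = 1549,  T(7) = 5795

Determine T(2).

Write T(k) = ak^4 + bk³ + ck² + dk + e; the 5 given values yield a linear system in the 5 coefficients.
Solving, T(k) = 2k^4 + 4k³ - 7k² - 5k - 1.
Then T(2) = 25.

25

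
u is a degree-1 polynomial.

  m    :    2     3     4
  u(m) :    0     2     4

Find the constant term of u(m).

Write u(m) = am + b; the 3 given values yield a linear system in the 2 coefficients.
Solving, u(m) = 2m - 4.
The constant term is u(0) = -4.

-4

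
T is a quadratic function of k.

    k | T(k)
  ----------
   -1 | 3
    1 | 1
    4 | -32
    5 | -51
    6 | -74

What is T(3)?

-17

Write T(k) = ak² + bk + c; the 5 given values yield a linear system in the 3 coefficients.
Solving, T(k) = -2k² - k + 4.
Then T(3) = -17.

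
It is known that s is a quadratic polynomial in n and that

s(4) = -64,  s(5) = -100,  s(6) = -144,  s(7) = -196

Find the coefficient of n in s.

0

First differences: -36, -44, -52. Second differences: -8, -8.
Level-2 differences are constant, so s has degree 2.
Fitting a degree-2 polynomial gives s(n) = -4n².
The coefficient of n is 0.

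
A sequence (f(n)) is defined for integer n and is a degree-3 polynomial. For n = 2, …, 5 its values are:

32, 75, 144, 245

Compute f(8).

Write f(n) = an³ + bn² + cn + d; the 4 given values yield a linear system in the 4 coefficients.
Solving, f(n) = n³ + 4n² + 4n.
Then f(8) = 800.

800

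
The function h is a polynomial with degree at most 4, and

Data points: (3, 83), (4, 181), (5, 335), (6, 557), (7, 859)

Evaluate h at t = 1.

7

First differences: 98, 154, 222, 302. Second differences: 56, 68, 80. Third differences: 12, 12.
Level-3 differences are constant, so h has degree 3.
Fitting a degree-3 polynomial gives h(t) = 2t³ + 4t² - 4t + 5.
Then h(1) = 7.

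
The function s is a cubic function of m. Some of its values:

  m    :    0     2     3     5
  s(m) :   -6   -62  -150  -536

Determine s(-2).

Write s(m) = am³ + bm² + cm + d; the 4 given values yield a linear system in the 4 coefficients.
Solving, s(m) = -3m³ - 5m² - 6m - 6.
Then s(-2) = 10.

10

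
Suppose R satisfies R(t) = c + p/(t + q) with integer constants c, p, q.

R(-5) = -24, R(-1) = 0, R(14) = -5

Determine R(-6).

-15

(R(t) − c)(t + q) = p for each data point; the three points give a linear system in c and q, then p follows.
Solving: c = -6, q = 4, p = 18, so R(t) = -6 + 18/(t + 4).
Then R(-6) = -6 + 18/(-2) = -15.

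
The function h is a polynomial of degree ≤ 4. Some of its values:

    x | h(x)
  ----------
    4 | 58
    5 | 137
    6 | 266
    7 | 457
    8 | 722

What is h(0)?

First differences: 79, 129, 191, 265. Second differences: 50, 62, 74. Third differences: 12, 12.
Level-3 differences are constant, so h has degree 3.
Fitting a degree-3 polynomial gives h(x) = 2x³ - 5x² + 2x + 2.
The constant term is h(0) = 2.

2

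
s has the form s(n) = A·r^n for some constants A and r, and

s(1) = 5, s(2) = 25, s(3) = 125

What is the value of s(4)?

Consecutive ratio: 25/5 = 5, and 125/25 = 5, so r = 5.
Then A·5^1 = 5 gives A = 1, and s(n) = 1·5^n.
s(4) = 1·5^4 = 625.

625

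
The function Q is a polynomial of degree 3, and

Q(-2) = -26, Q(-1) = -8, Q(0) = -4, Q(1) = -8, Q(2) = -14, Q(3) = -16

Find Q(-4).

First differences: 18, 4, -4, -6, -2. Second differences: -14, -8, -2, 4. Third differences: 6, 6, 6.
Level-3 differences are constant, so Q has degree 3.
Fitting a degree-3 polynomial gives Q(t) = t³ - 4t² - t - 4.
Then Q(-4) = -128.

-128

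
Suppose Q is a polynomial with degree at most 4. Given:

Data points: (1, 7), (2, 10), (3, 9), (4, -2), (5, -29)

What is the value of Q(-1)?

Write Q(n) = an^4 + bn³ + cn² + dn + e; the 5 given values yield a linear system in the 5 coefficients.
Solving, the leading coefficient vanishes, and Q(n) = -n³ + 4n² - 2n + 6.
Then Q(-1) = 13.

13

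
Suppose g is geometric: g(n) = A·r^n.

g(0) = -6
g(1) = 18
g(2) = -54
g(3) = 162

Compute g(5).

1458

Consecutive ratio: 18/(-6) = -3, and -54/18 = -3, so r = -3.
Then A·(-3)^0 = -6 gives A = -6, and g(n) = -6·(-3)^n.
g(5) = -6·(-3)^5 = 1458.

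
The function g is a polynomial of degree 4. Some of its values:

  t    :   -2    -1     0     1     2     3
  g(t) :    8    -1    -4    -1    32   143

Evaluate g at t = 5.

First differences: -9, -3, 3, 33, 111. Second differences: 6, 6, 30, 78. Third differences: 0, 24, 48. Fourth differences: 24, 24.
Level-4 differences are constant, so g has degree 4.
Fitting a degree-4 polynomial gives g(t) = t^4 + 2t³ + 2t² - 2t - 4.
Then g(5) = 911.

911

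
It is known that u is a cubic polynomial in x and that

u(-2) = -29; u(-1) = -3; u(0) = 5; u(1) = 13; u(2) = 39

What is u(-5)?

-395

Write u(x) = ax³ + bx² + cx + d; the 5 given values yield a linear system in the 4 coefficients.
Solving, u(x) = 3x³ + 5x + 5.
Then u(-5) = -395.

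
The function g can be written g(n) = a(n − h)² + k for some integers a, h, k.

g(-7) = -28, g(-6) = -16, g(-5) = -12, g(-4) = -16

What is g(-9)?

First differences 12, 4, -4; second difference -8 = 2a, so a = -4.
Expanding, the n-coefficient is −2ah = 8h; matching it to the data gives h = -5, and then k = -12.
So g(n) = -4(n + 5)² − 12.
g(-9) = -4·(-4)² − 12 = -76.

-76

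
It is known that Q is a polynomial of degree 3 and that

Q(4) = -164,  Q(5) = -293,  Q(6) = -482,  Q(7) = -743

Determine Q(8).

Write Q(m) = am³ + bm² + cm + d; the 4 given values yield a linear system in the 4 coefficients.
Solving, Q(m) = -2m³ - 7m - 8.
Then Q(8) = -1088.

-1088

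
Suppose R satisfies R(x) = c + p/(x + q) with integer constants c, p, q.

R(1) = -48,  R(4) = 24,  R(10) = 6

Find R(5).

16

(R(x) − c)(x + q) = p for each data point; the three points give a linear system in c and q, then p follows.
Solving: c = 0, q = -2, p = 48, so R(x) = 48/(x − 2).
Then R(5) = 0 + 48/3 = 16.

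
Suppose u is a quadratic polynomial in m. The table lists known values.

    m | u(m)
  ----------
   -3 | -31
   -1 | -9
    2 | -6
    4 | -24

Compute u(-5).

-69

Write u(m) = am² + bm + c; the 4 given values yield a linear system in the 3 coefficients.
Solving, u(m) = -2m² + 3m - 4.
Then u(-5) = -69.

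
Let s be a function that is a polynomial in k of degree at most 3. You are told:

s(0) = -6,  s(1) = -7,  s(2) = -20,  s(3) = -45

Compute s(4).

-82

Write s(k) = ak³ + bk² + ck + d; the 4 given values yield a linear system in the 4 coefficients.
Solving, the leading coefficient vanishes, and s(k) = -6k² + 5k - 6.
Then s(4) = -82.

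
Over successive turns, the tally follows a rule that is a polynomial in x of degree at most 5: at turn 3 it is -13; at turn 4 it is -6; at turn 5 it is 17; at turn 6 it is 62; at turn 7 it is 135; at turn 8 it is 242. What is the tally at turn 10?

Write the value at x as g(x).
First differences: 7, 23, 45, 73, 107. Second differences: 16, 22, 28, 34. Third differences: 6, 6, 6.
Level-3 differences are constant, so g has degree 3.
Fitting a degree-3 polynomial gives g(x) = x³ - 4x² - 2x + 2.
Then g(10) = 582.

582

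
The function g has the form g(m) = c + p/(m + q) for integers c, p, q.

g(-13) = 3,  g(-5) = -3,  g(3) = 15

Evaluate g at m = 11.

9

(g(m) − c)(m + q) = p for each data point; the three points give a linear system in c and q, then p follows.
Solving: c = 6, q = 1, p = 36, so g(m) = 6 + 36/(m + 1).
Then g(11) = 6 + 36/12 = 9.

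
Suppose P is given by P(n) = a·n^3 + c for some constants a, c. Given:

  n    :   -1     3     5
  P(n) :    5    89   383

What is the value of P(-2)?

-16

From P(-1) = 5 and P(3) = 89: -1a + c = 5 and 27a + c = 89.
Subtracting: 28a = 84, so a = 3; then c = 5 − 3·(-1) = 8.
So P(n) = 3n³ + 8, and P(-2) = -16.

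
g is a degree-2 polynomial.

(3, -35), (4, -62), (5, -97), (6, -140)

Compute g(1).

-5

First differences: -27, -35, -43. Second differences: -8, -8.
Level-2 differences are constant, so g has degree 2.
Fitting a degree-2 polynomial gives g(n) = -4n² + n - 2.
Then g(1) = -5.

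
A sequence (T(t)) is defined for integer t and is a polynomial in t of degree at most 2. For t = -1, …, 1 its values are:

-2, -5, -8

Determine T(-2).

1

First differences: -3, -3.
Level-1 differences are constant, so T has degree 1.
Fitting a degree-1 polynomial gives T(t) = -3t - 5.
Then T(-2) = 1.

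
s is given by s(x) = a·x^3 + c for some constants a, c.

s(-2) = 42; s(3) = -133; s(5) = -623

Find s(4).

From s(-2) = 42 and s(3) = -133: -8a + c = 42 and 27a + c = -133.
Subtracting: 35a = -175, so a = -5; then c = 42 − (-5)·(-8) = 2.
So s(x) = -5x³ + 2, and s(4) = -318.

-318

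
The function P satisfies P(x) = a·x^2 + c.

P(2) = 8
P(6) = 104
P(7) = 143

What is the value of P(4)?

From P(2) = 8 and P(6) = 104: 4a + c = 8 and 36a + c = 104.
Subtracting: 32a = 96, so a = 3; then c = 8 − 3·4 = -4.
So P(x) = 3x² − 4, and P(4) = 44.

44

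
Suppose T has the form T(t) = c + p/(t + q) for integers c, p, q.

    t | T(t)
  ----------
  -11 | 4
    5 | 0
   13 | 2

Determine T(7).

1

(T(t) − c)(t + q) = p for each data point; the three points give a linear system in c and q, then p follows.
Solving: c = 3, q = -1, p = -12, so T(t) = 3 − 12/(t − 1).
Then T(7) = 3 − 12/6 = 1.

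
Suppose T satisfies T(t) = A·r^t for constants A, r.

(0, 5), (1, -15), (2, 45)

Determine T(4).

405

Consecutive ratio: -15/5 = -3, and 45/(-15) = -3, so r = -3.
Then A·(-3)^0 = 5 gives A = 5, and T(t) = 5·(-3)^t.
T(4) = 5·(-3)^4 = 405.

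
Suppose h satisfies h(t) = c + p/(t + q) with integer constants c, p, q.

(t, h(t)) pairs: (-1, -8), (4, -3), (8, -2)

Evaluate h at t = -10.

4

(h(t) − c)(t + q) = p for each data point; the three points give a linear system in c and q, then p follows.
Solving: c = 0, q = 4, p = -24, so h(t) = -24/(t + 4).
Then h(-10) = 0 − 24/(-6) = 4.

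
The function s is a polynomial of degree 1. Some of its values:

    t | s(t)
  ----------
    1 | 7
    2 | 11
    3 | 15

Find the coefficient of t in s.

Write s(t) = at + b; the 3 given values yield a linear system in the 2 coefficients.
Solving, s(t) = 4t + 3.
The coefficient of t is 4.

4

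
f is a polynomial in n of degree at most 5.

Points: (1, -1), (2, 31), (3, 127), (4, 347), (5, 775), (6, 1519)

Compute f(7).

First differences: 32, 96, 220, 428, 744. Second differences: 64, 124, 208, 316. Third differences: 60, 84, 108. Fourth differences: 24, 24.
Level-4 differences are constant, so f has degree 4.
Fitting a degree-4 polynomial gives f(n) = n^4 + 7n² - 4n - 5.
Then f(7) = 2711.

2711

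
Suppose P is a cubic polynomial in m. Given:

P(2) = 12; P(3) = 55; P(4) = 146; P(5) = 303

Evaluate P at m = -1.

Write P(m) = am³ + bm² + cm + d; the 4 given values yield a linear system in the 4 coefficients.
Solving, P(m) = 3m³ - 3m² + m - 2.
Then P(-1) = -9.

-9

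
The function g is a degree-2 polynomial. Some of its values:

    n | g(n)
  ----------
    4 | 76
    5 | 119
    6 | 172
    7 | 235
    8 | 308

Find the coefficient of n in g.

First differences: 43, 53, 63, 73. Second differences: 10, 10, 10.
Level-2 differences are constant, so g has degree 2.
Fitting a degree-2 polynomial gives g(n) = 5n² - 2n + 4.
The coefficient of n is -2.

-2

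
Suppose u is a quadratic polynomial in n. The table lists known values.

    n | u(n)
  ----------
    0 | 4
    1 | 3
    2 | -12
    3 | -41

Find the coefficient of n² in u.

-7

First differences: -1, -15, -29. Second differences: -14, -14.
Level-2 differences are constant, so u has degree 2.
Fitting a degree-2 polynomial gives u(n) = -7n² + 6n + 4.
The coefficient of n² is -7.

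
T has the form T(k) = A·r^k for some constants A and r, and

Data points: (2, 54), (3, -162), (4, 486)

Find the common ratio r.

-3

Consecutive ratio: -162/54 = -3, and 486/(-162) = -3, so r = -3.
Then A·(-3)^2 = 54 gives A = 6, and T(k) = 6·(-3)^k.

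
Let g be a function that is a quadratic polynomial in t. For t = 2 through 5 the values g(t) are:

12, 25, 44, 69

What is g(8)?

180

First differences: 13, 19, 25. Second differences: 6, 6.
Level-2 differences are constant, so g has degree 2.
Fitting a degree-2 polynomial gives g(t) = 3t² - 2t + 4.
Then g(8) = 180.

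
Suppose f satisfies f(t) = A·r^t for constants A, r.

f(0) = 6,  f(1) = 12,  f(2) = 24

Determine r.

Consecutive ratio: 12/6 = 2, and 24/12 = 2, so r = 2.
Then A·2^0 = 6 gives A = 6, and f(t) = 6·2^t.

2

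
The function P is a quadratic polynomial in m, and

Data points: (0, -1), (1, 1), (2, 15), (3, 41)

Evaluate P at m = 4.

79

First differences: 2, 14, 26. Second differences: 12, 12.
Level-2 differences are constant, so P has degree 2.
Extending the table by one column gives the next first difference 38, so P(4) = 41 + 38 = 79.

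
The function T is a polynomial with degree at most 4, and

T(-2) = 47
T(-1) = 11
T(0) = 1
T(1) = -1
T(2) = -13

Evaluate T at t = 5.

-289

First differences: -36, -10, -2, -12. Second differences: 26, 8, -10. Third differences: -18, -18.
Level-3 differences are constant, so T has degree 3.
Fitting a degree-3 polynomial gives T(t) = -3t³ + 4t² - 3t + 1.
Then T(5) = -289.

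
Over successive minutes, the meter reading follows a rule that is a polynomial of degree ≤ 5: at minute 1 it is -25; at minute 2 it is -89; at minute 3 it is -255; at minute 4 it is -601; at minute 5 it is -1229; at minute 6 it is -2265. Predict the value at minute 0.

Write the value at t as Q(t).
First differences: -64, -166, -346, -628, -1036. Second differences: -102, -180, -282, -408. Third differences: -78, -102, -126. Fourth differences: -24, -24.
Level-4 differences are constant, so Q has degree 4.
Fitting a degree-4 polynomial gives Q(t) = -t^4 - 3t³ - 8t² - 4t - 9.
Then Q(0) = -9.

-9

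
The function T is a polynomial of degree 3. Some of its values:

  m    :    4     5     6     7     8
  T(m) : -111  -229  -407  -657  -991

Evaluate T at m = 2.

First differences: -118, -178, -250, -334. Second differences: -60, -72, -84. Third differences: -12, -12.
Level-3 differences are constant, so T has degree 3.
Fitting a degree-3 polynomial gives T(m) = -2m³ + 4m + 1.
Then T(2) = -7.

-7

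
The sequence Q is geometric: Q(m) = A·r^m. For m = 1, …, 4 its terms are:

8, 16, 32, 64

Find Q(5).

128

Consecutive ratio: 16/8 = 2, and 32/16 = 2, so r = 2.
Then A·2^1 = 8 gives A = 4, and Q(m) = 4·2^m.
Q(5) = 4·2^5 = 128.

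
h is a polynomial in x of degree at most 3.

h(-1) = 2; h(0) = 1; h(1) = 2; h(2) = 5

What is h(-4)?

17

Write h(x) = ax³ + bx² + cx + d; the 4 given values yield a linear system in the 4 coefficients.
Solving, the leading coefficient vanishes, and h(x) = x² + 1.
Then h(-4) = 17.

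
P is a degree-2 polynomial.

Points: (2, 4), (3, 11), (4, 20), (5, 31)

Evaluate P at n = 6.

44

First differences: 7, 9, 11. Second differences: 2, 2.
Level-2 differences are constant, so P has degree 2.
Fitting a degree-2 polynomial gives P(n) = n² + 2n - 4.
Then P(6) = 44.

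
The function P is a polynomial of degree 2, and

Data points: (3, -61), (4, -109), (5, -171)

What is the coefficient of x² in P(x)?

-7

Write P(x) = ax² + bx + c; the 3 given values yield a linear system in the 3 coefficients.
Solving, P(x) = -7x² + x - 1.
The coefficient of x² is -7.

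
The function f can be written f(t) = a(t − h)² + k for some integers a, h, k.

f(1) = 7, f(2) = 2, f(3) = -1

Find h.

4

First differences -5, -3; second difference 2 = 2a, so a = 1.
Expanding, the t-coefficient is −2ah = -2h; matching it to the data gives h = 4, and then k = -2.
So f(t) = 1(t − 4)² − 2.
Hence h = 4.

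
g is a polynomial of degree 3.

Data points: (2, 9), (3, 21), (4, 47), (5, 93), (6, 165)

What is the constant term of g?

3

First differences: 12, 26, 46, 72. Second differences: 14, 20, 26. Third differences: 6, 6.
Level-3 differences are constant, so g has degree 3.
Fitting a degree-3 polynomial gives g(n) = n³ - 2n² + 3n + 3.
The constant term is g(0) = 3.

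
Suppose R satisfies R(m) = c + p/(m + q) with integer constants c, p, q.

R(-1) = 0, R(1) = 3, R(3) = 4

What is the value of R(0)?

(R(m) − c)(m + q) = p for each data point; the three points give a linear system in c and q, then p follows.
Solving: c = 6, q = 3, p = -12, so R(m) = 6 − 12/(m + 3).
Then R(0) = 6 − 12/3 = 2.

2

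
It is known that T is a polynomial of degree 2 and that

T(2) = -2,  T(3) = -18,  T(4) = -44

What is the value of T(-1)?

Write T(m) = am² + bm + c; the 3 given values yield a linear system in the 3 coefficients.
Solving, T(m) = -5m² + 9m.
Then T(-1) = -14.

-14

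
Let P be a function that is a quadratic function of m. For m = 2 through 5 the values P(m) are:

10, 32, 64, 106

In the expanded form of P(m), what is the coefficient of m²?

5

First differences: 22, 32, 42. Second differences: 10, 10.
Level-2 differences are constant, so P has degree 2.
Fitting a degree-2 polynomial gives P(m) = 5m² - 3m - 4.
The coefficient of m² is 5.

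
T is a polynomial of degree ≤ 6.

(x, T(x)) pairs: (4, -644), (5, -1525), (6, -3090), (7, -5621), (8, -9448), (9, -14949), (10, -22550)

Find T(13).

-62933

First differences: -881, -1565, -2531, -3827, -5501, -7601. Second differences: -684, -966, -1296, -1674, -2100. Third differences: -282, -330, -378, -426. Fourth differences: -48, -48, -48.
Level-4 differences are constant, so T has degree 4.
Fitting a degree-4 polynomial gives T(x) = -2x^4 - 3x³ + 5x² - 5x.
Then T(13) = -62933.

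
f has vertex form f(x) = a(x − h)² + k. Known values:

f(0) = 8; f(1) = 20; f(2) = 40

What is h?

First differences 12, 20; second difference 8 = 2a, so a = 4.
Expanding, the x-coefficient is −2ah = -8h; matching it to the data gives h = -1, and then k = 4.
So f(x) = 4(x + 1)² + 4.
Hence h = -1.

-1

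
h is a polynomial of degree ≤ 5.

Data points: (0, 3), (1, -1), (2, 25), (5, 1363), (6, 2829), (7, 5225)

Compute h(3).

165

Write h(t) = at^5 + bt^4 + ct³ + dt² + et + p; the 6 given values yield a linear system in the 6 coefficients.
Solving, the leading coefficient vanishes, and h(t) = 2t^4 + 2t³ - 5t² - 3t + 3.
Then h(3) = 165.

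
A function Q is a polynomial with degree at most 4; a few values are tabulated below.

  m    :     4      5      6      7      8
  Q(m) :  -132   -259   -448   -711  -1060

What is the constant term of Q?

First differences: -127, -189, -263, -349. Second differences: -62, -74, -86. Third differences: -12, -12.
Level-3 differences are constant, so Q has degree 3.
Fitting a degree-3 polynomial gives Q(m) = -2m³ - m² + 4m - 4.
The constant term is Q(0) = -4.

-4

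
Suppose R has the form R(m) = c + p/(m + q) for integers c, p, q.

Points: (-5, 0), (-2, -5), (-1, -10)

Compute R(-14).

3

(R(m) − c)(m + q) = p for each data point; the three points give a linear system in c and q, then p follows.
Solving: c = 5, q = -1, p = 30, so R(m) = 5 + 30/(m − 1).
Then R(-14) = 5 + 30/(-15) = 3.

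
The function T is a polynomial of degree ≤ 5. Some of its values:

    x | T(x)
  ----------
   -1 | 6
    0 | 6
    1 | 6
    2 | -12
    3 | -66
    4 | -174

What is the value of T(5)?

Write T(x) = ax^5 + bx^4 + cx³ + dx² + ex + p; the 6 given values yield a linear system in the 6 coefficients.
Solving, the top 2 coefficients vanish, and T(x) = -3x³ + 3x + 6.
Then T(5) = -354.

-354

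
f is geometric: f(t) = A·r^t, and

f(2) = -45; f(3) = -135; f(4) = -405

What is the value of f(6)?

-3645

Consecutive ratio: -135/(-45) = 3, and -405/(-135) = 3, so r = 3.
Then A·3^2 = -45 gives A = -5, and f(t) = -5·3^t.
f(6) = -5·3^6 = -3645.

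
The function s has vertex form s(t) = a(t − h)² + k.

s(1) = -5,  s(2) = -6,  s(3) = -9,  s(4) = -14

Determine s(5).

First differences -1, -3, -5; second difference -2 = 2a, so a = -1.
Expanding, the t-coefficient is −2ah = 2h; matching it to the data gives h = 1, and then k = -5.
So s(t) = -1(t − 1)² − 5.
s(5) = -1·4² − 5 = -21.

-21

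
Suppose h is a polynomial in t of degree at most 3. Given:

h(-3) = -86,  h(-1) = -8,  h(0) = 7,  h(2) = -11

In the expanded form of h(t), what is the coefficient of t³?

0

Write h(t) = at³ + bt² + ct + d; the 4 given values yield a linear system in the 4 coefficients.
Solving, the leading coefficient vanishes, and h(t) = -8t² + 7t + 7.
The coefficient of t³ is 0.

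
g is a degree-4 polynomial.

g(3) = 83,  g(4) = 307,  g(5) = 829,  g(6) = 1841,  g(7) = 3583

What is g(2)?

13

Write g(x) = ax^4 + bx³ + cx² + dx + e; the 5 given values yield a linear system in the 5 coefficients.
Solving, g(x) = 2x^4 - 4x³ + 3x² + x - 1.
Then g(2) = 13.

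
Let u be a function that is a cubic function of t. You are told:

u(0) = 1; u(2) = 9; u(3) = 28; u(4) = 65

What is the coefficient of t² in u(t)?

0

Write u(t) = at³ + bt² + ct + d; the 4 given values yield a linear system in the 4 coefficients.
Solving, u(t) = t³ + 1.
The coefficient of t² is 0.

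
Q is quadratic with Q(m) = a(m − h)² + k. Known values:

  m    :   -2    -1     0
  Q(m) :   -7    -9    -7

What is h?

First differences -2, 2; second difference 4 = 2a, so a = 2.
Expanding, the m-coefficient is −2ah = -4h; matching it to the data gives h = -1, and then k = -9.
So Q(m) = 2(m + 1)² − 9.
Hence h = -1.

-1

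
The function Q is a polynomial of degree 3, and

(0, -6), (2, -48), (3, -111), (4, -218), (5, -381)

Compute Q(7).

-923

Write Q(n) = an³ + bn² + cn + d; the 5 given values yield a linear system in the 4 coefficients.
Solving, Q(n) = -2n³ - 4n² - 5n - 6.
Then Q(7) = -923.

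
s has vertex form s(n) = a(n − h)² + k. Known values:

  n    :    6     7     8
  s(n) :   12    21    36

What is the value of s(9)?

First differences 9, 15; second difference 6 = 2a, so a = 3.
Expanding, the n-coefficient is −2ah = -6h; matching it to the data gives h = 5, and then k = 9.
So s(n) = 3(n − 5)² + 9.
s(9) = 3·4² + 9 = 57.

57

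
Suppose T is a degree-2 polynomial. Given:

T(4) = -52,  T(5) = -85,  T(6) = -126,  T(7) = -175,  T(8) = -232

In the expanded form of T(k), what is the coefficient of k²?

First differences: -33, -41, -49, -57. Second differences: -8, -8, -8.
Level-2 differences are constant, so T has degree 2.
Fitting a degree-2 polynomial gives T(k) = -4k² + 3k.
The coefficient of k² is -4.

-4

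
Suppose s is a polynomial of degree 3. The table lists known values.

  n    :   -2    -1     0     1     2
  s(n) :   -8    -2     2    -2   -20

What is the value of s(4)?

First differences: 6, 4, -4, -18. Second differences: -2, -8, -14. Third differences: -6, -6.
Level-3 differences are constant, so s has degree 3.
Fitting a degree-3 polynomial gives s(n) = -n³ - 4n² + n + 2.
Then s(4) = -122.

-122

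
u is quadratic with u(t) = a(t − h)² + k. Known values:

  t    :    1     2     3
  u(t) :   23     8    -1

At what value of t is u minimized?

First differences -15, -9; second difference 6 = 2a, so a = 3.
Expanding, the t-coefficient is −2ah = -6h; matching it to the data gives h = 4, and then k = -4.
So u(t) = 3(t − 4)² − 4.
Hence h = 4.

4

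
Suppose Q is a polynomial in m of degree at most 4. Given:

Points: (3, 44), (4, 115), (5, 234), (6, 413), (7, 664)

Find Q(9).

1430

First differences: 71, 119, 179, 251. Second differences: 48, 60, 72. Third differences: 12, 12.
Level-3 differences are constant, so Q has degree 3.
Fitting a degree-3 polynomial gives Q(m) = 2m³ - 3m - 1.
Then Q(9) = 1430.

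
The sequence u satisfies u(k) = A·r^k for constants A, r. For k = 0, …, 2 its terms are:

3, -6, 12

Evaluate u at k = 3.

Consecutive ratio: -6/3 = -2, and 12/(-6) = -2, so r = -2.
Then A·(-2)^0 = 3 gives A = 3, and u(k) = 3·(-2)^k.
u(3) = 3·(-2)^3 = -24.

-24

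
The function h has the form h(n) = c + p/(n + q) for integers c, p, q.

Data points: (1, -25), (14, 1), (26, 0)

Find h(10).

(h(n) − c)(n + q) = p for each data point; the three points give a linear system in c and q, then p follows.
Solving: c = -1, q = -2, p = 24, so h(n) = -1 + 24/(n − 2).
Then h(10) = -1 + 24/8 = 2.

2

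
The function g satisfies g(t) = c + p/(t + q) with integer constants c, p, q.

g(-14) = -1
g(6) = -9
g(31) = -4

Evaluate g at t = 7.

(g(t) − c)(t + q) = p for each data point; the three points give a linear system in c and q, then p follows.
Solving: c = -3, q = -1, p = -30, so g(t) = -3 − 30/(t − 1).
Then g(7) = -3 − 30/6 = -8.

-8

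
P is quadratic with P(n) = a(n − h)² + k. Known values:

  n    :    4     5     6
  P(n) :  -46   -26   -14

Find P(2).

First differences 20, 12; second difference -8 = 2a, so a = -4.
Expanding, the n-coefficient is −2ah = 8h; matching it to the data gives h = 7, and then k = -10.
So P(n) = -4(n − 7)² − 10.
P(2) = -4·(-5)² − 10 = -110.

-110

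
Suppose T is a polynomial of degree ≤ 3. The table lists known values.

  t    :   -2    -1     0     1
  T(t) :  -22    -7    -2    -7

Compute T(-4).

First differences: 15, 5, -5. Second differences: -10, -10.
Level-2 differences are constant, so T has degree 2.
Fitting a degree-2 polynomial gives T(t) = -5t² - 2.
Then T(-4) = -82.

-82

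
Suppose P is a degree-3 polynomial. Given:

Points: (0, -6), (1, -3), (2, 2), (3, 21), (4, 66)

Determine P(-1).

-19

Write P(k) = ak³ + bk² + ck + d; the 5 given values yield a linear system in the 4 coefficients.
Solving, P(k) = 2k³ - 5k² + 6k - 6.
Then P(-1) = -19.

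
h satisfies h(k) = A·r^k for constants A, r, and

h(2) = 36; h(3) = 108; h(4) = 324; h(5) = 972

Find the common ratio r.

Consecutive ratio: 108/36 = 3, and 324/108 = 3, so r = 3.
Then A·3^2 = 36 gives A = 4, and h(k) = 4·3^k.

3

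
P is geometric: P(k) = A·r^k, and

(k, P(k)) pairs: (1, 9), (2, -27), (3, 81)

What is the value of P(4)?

Consecutive ratio: -27/9 = -3, and 81/(-27) = -3, so r = -3.
Then A·(-3)^1 = 9 gives A = -3, and P(k) = -3·(-3)^k.
P(4) = -3·(-3)^4 = -243.

-243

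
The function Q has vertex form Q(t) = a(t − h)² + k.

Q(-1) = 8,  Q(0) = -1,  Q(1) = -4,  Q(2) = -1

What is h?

1

First differences -9, -3, 3; second difference 6 = 2a, so a = 3.
Expanding, the t-coefficient is −2ah = -6h; matching it to the data gives h = 1, and then k = -4.
So Q(t) = 3(t − 1)² − 4.
Hence h = 1.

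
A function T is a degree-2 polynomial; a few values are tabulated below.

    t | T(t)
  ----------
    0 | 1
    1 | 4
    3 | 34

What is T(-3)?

40

Write T(t) = at² + bt + c; the 3 given values yield a linear system in the 3 coefficients.
Solving, T(t) = 4t² - t + 1.
Then T(-3) = 40.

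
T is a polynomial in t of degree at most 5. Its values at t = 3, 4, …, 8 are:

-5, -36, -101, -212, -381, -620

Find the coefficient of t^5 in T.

First differences: -31, -65, -111, -169, -239. Second differences: -34, -46, -58, -70. Third differences: -12, -12, -12.
Level-3 differences are constant, so T has degree 3.
Fitting a degree-3 polynomial gives T(t) = -2t³ + 7t² - 6t + 4.
The coefficient of t^5 is 0.

0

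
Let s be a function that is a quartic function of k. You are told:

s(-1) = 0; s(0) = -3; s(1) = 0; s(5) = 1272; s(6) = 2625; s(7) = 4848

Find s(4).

Write s(k) = ak^4 + bk³ + ck² + dk + e; the 6 given values yield a linear system in the 5 coefficients.
Solving, s(k) = 2k^4 + k² - 3.
Then s(4) = 525.

525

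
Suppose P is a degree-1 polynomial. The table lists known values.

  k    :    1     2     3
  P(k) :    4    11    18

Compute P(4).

First differences: 7, 7.
Level-1 differences are constant, so P has degree 1.
Fitting a degree-1 polynomial gives P(k) = 7k - 3.
Then P(4) = 25.

25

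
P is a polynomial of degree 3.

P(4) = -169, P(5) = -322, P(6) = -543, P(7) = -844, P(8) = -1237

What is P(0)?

Write P(k) = ak³ + bk² + ck + d; the 5 given values yield a linear system in the 4 coefficients.
Solving, P(k) = -2k³ - 4k² + 5k + 3.
The constant term is P(0) = 3.

3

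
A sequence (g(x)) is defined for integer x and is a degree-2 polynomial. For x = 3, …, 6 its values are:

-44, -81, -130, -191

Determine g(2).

-19

First differences: -37, -49, -61. Second differences: -12, -12.
Level-2 differences are constant, so g has degree 2.
Fitting a degree-2 polynomial gives g(x) = -6x² + 5x - 5.
Then g(2) = -19.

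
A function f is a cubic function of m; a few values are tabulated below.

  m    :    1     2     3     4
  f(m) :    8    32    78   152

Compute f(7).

602

Write f(m) = am³ + bm² + cm + d; the 4 given values yield a linear system in the 4 coefficients.
Solving, f(m) = m³ + 5m² + 2m.
Then f(7) = 602.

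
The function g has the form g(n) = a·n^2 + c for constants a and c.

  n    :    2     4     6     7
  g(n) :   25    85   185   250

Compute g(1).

From g(2) = 25 and g(4) = 85: 4a + c = 25 and 16a + c = 85.
Subtracting: 12a = 60, so a = 5; then c = 25 − 5·4 = 5.
So g(n) = 5n² + 5, and g(1) = 10.

10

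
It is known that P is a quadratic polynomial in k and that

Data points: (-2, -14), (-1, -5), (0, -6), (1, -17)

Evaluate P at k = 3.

-69

First differences: 9, -1, -11. Second differences: -10, -10.
Level-2 differences are constant, so P has degree 2.
Fitting a degree-2 polynomial gives P(k) = -5k² - 6k - 6.
Then P(3) = -69.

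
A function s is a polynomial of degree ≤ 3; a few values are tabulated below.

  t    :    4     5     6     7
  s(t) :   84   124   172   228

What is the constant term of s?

4

Write s(t) = at³ + bt² + ct + d; the 4 given values yield a linear system in the 4 coefficients.
Solving, the leading coefficient vanishes, and s(t) = 4t² + 4t + 4.
The constant term is s(0) = 4.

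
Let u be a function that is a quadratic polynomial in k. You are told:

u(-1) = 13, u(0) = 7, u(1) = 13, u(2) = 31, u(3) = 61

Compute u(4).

First differences: -6, 6, 18, 30. Second differences: 12, 12, 12.
Level-2 differences are constant, so u has degree 2.
Fitting a degree-2 polynomial gives u(k) = 6k² + 7.
Then u(4) = 103.

103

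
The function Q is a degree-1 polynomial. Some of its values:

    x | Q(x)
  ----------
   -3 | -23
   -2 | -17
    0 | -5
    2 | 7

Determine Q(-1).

Write Q(x) = ax + b; the 4 given values yield a linear system in the 2 coefficients.
Solving, Q(x) = 6x - 5.
Then Q(-1) = -11.

-11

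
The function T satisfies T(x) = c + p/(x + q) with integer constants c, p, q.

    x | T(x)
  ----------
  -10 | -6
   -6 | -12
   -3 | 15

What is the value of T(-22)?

-4

(T(x) − c)(x + q) = p for each data point; the three points give a linear system in c and q, then p follows.
Solving: c = -3, q = 4, p = 18, so T(x) = -3 + 18/(x + 4).
Then T(-22) = -3 + 18/(-18) = -4.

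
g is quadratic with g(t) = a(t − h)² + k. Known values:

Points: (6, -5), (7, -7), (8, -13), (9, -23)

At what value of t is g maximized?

First differences -2, -6, -10; second difference -4 = 2a, so a = -2.
Expanding, the t-coefficient is −2ah = 4h; matching it to the data gives h = 6, and then k = -5.
So g(t) = -2(t − 6)² − 5.
Hence h = 6.

6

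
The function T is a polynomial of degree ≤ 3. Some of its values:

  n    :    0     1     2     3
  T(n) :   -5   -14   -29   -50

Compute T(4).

Write T(n) = an³ + bn² + cn + d; the 4 given values yield a linear system in the 4 coefficients.
Solving, the leading coefficient vanishes, and T(n) = -3n² - 6n - 5.
Then T(4) = -77.

-77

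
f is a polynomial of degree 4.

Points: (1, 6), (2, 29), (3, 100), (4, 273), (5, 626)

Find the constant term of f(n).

1

Write f(n) = an^4 + bn³ + cn² + dn + e; the 5 given values yield a linear system in the 5 coefficients.
Solving, f(n) = n^4 - n³ + 5n² + 1.
The constant term is f(0) = 1.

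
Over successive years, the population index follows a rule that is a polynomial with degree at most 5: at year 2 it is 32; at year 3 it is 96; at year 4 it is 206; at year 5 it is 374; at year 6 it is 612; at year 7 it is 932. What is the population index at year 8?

1346

Write the value at x as Q(x).
First differences: 64, 110, 168, 238, 320. Second differences: 46, 58, 70, 82. Third differences: 12, 12, 12.
Level-3 differences are constant, so Q has degree 3.
Extending the table by one column gives the next first difference 414, so Q(8) = 932 + 414 = 1346.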